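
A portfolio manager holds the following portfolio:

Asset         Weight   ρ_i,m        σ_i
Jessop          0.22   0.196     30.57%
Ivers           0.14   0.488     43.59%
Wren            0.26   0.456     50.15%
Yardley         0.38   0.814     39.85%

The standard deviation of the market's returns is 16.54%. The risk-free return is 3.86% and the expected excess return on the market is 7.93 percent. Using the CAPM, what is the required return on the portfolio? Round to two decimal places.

14.68%

β_Jessop = 0.196 × 30.57% / 16.54% = 0.3623
β_Ivers = 0.488 × 43.59% / 16.54% = 1.2861
β_Wren = 0.456 × 50.15% / 16.54% = 1.3826
β_Yardley = 0.814 × 39.85% / 16.54% = 1.9612
β_P = Σ w_i β_i = 0.22×0.3623 + 0.14×1.2861 + 0.26×1.3826 + 0.38×1.9612 = 1.3645
E(R_P) = R_f + β_P × MRP = 3.86% + 1.3645 × 7.93% = 14.68%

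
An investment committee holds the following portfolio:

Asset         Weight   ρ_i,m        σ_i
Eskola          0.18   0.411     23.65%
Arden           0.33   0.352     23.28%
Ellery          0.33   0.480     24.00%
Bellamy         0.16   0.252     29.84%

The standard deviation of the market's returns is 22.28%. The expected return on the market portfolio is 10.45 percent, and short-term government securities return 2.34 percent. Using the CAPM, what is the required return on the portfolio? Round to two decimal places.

5.78%

β_Eskola = 0.411 × 23.65% / 22.28% = 0.4363
β_Arden = 0.352 × 23.28% / 22.28% = 0.3678
β_Ellery = 0.480 × 24.00% / 22.28% = 0.5171
β_Bellamy = 0.252 × 29.84% / 22.28% = 0.3375
β_P = Σ w_i β_i = 0.18×0.4363 + 0.33×0.3678 + 0.33×0.5171 + 0.16×0.3375 = 0.4246
MRP = 10.45% − 2.34% = 8.11%
E(R_P) = R_f + β_P × MRP = 2.34% + 0.4246 × 8.11% = 5.78%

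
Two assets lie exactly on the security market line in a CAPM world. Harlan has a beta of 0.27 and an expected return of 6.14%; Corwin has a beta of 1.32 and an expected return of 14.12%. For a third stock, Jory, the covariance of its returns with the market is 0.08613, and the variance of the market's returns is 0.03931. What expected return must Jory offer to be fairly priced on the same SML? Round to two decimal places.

20.74%

MRP = (14.12% − 6.14%) / (1.32 − 0.27) = 7.6000%
R_f = 6.14% − 0.27 × 7.6000% = 4.0880%
β_Jory = Cov / Var(R_m) = 0.08613 / 0.03931 = 2.1910
E(R_Jory) = R_f + β × MRP = 4.0880% + 2.1910 × 7.6000% = 20.74%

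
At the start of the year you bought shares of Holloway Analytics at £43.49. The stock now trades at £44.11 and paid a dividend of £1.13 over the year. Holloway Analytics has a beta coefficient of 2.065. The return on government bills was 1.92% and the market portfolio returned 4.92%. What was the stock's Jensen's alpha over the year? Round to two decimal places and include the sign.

Realised HPR = (P1 + D1 − P0) / P0 = (44.11 + 1.13 − 43.49) / 43.49 = 1.75 / 43.49 = 4.0239%
MRP = 4.92% − 1.92% = 3.00%
CAPM required = R_f + β·MRP = 1.92% + 2.065 × 3.00% = 8.11500%
α = realised − required = 4.0239% − 8.11500% = -4.09%

-4.09%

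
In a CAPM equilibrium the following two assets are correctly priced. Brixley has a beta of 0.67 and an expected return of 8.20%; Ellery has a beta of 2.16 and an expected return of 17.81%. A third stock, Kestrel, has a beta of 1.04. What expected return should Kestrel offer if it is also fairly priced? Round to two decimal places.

10.59%

MRP (SML slope) = (17.81% − 8.20%) / (2.16 − 0.67) = 9.61% / 1.49 = 6.4497%
R_f (intercept) = 8.20% − 0.67 × 6.4497% = 3.8787%
E(R_Kestrel) = R_f + β × MRP = 3.8787% + 1.04 × 6.4497% = 10.59%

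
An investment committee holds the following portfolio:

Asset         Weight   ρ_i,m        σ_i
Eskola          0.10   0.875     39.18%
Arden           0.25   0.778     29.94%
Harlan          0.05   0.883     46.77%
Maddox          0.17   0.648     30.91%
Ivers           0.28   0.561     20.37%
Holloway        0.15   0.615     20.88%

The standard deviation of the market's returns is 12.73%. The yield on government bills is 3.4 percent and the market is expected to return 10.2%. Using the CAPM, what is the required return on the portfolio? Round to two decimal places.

β_Eskola = 0.875 × 39.18% / 12.73% = 2.6930
β_Arden = 0.778 × 29.94% / 12.73% = 1.8298
β_Harlan = 0.883 × 46.77% / 12.73% = 3.2441
β_Maddox = 0.648 × 30.91% / 12.73% = 1.5734
β_Ivers = 0.561 × 20.37% / 12.73% = 0.8977
β_Holloway = 0.615 × 20.88% / 12.73% = 1.0087
β_P = Σ w_i β_i = 0.10×2.6930 + 0.25×1.8298 + 0.05×3.2441 + 0.17×1.5734 + 0.28×0.8977 + 0.15×1.0087 = 1.5591
MRP = 10.2% − 3.4% = 6.80%
E(R_P) = R_f + β_P × MRP = 3.4% + 1.5591 × 6.8% = 14.00%

14.00%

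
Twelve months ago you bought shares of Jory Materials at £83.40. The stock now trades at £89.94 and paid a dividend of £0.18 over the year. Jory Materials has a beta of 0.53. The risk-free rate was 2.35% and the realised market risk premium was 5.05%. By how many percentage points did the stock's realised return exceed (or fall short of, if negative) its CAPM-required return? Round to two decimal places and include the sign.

+3.03%

Realised HPR = (P1 + D1 − P0) / P0 = (89.94 + 0.18 − 83.40) / 83.40 = 6.72 / 83.40 = 8.0576%
CAPM required = R_f + β·MRP = 2.35% + 0.53 × 5.05% = 5.0265%
α = realised − required = 8.0576% − 5.0265% = +3.03%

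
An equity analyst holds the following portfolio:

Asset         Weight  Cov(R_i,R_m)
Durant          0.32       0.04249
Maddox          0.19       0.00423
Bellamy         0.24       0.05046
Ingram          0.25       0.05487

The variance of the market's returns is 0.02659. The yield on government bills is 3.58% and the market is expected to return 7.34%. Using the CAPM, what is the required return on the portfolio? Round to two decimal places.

β_Durant = 0.04249 / 0.02659 = 1.5980
β_Maddox = 0.00423 / 0.02659 = 0.1591
β_Bellamy = 0.05046 / 0.02659 = 1.8977
β_Ingram = 0.05487 / 0.02659 = 2.0636
β_P = Σ w_i β_i = 0.32×1.5980 + 0.19×0.1591 + 0.24×1.8977 + 0.25×2.0636 = 1.5129
MRP = 7.34% − 3.58% = 3.76%
E(R_P) = R_f + β_P × MRP = 3.58% + 1.5129 × 3.76% = 9.27%

9.27%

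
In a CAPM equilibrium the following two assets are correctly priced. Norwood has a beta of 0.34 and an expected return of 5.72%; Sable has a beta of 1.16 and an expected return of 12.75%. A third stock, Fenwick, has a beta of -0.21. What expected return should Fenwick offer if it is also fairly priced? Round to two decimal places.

1.00%

MRP (SML slope) = (12.75% − 5.72%) / (1.16 − 0.34) = 7.03% / 0.82 = 8.5732%
R_f (intercept) = 5.72% − 0.34 × 8.5732% = 2.8051%
E(R_Fenwick) = R_f + β × MRP = 2.8051% + -0.21 × 8.5732% = 1.00%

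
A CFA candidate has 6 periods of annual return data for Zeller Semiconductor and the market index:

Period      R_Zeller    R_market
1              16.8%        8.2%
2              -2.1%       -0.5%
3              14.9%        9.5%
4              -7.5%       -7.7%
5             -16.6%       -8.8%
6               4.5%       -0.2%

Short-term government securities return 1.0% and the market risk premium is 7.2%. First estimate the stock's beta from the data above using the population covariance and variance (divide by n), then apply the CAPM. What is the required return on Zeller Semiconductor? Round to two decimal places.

12.80%

Mean R_i = (16.8 − 2.1 + 14.9 − 7.5 − 16.6 + 4.5) / 6 = 1.6667%
Mean R_m = (8.2 − 0.5 + 9.5 − 7.7 − 8.8 − 0.2) / 6 = 0.0833%
Σ(R_i − R̄_i)(R_m − R̄_m) = 482.4567  ⇒  Cov = 482.4567 / 6 = 80.4095
Σ(R_m − R̄_m)² = 294.4683  ⇒  Var(R_m) = 294.4683 / 6 = 49.0781
β = Cov / Var(R_m) = 80.4095 / 49.0781 = 1.6384
E(R) = R_f + β × MRP = 1.0% + 1.6384 × 7.2% = 12.80%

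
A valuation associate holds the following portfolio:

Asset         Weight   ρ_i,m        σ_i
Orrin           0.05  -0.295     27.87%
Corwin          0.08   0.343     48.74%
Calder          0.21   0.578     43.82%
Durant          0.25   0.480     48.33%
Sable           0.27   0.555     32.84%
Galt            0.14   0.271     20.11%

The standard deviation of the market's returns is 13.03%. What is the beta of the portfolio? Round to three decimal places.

β_Orrin = -0.295 × 27.87% / 13.03% = -0.6310
β_Corwin = 0.343 × 48.74% / 13.03% = 1.2830
β_Calder = 0.578 × 43.82% / 13.03% = 1.9438
β_Durant = 0.480 × 48.33% / 13.03% = 1.7804
β_Sable = 0.555 × 32.84% / 13.03% = 1.3988
β_Galt = 0.271 × 20.11% / 13.03% = 0.4183
β_P = Σ w_i β_i = 0.05×-0.6310 + 0.08×1.2830 + 0.21×1.9438 + 0.25×1.7804 + 0.27×1.3988 + 0.14×0.4183 = 1.3606

1.361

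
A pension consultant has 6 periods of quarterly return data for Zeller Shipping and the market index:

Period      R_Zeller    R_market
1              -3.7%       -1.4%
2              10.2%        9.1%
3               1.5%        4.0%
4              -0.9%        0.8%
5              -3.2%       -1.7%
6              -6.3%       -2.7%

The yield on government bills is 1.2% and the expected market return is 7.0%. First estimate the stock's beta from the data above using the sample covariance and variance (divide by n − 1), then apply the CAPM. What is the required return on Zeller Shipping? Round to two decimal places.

8.63%

Mean R_i = (-3.7 + 10.2 + 1.5 − 0.9 − 3.2 − 6.3) / 6 = -0.4000%
Mean R_m = (-1.4 + 9.1 + 4.0 + 0.8 − 1.7 − 2.7) / 6 = 1.3500%
Σ(R_i − R̄_i)(R_m − R̄_m) = 128.9700  ⇒  Cov = 128.9700 / 5 = 25.7940
Σ(R_m − R̄_m)² = 100.6550  ⇒  Var(R_m) = 100.6550 / 5 = 20.1310
β = Cov / Var(R_m) = 25.7940 / 20.1310 = 1.2813
MRP = 7.0% − 1.2% = 5.80%
E(R) = R_f + β × MRP = 1.2% + 1.2813 × 5.8% = 8.63%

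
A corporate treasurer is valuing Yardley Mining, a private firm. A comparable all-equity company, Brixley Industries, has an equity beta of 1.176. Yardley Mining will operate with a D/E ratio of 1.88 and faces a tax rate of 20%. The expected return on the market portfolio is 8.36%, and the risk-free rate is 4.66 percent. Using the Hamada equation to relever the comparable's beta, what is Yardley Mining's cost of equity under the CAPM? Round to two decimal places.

15.56%

β_L = β_U × [1 + (1 − t)(D/E)] = 1.176 × [1 + (1 − 0.20) × 1.88]
    = 1.176 × [1 + 0.80 × 1.88] = 1.176 × 2.5040 = 2.9447
MRP = 8.36% − 4.66% = 3.70%
E(R) = R_f + β_L × MRP = 4.66% + 2.9447 × 3.70% = 15.56%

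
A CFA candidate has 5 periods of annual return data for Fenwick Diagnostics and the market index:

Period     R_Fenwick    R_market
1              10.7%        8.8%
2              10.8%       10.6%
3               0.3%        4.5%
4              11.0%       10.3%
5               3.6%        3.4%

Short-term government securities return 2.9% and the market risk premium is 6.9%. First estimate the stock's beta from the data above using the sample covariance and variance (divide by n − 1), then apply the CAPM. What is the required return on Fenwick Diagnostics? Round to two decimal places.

Mean R_i = (10.7 + 10.8 + 0.3 + 11.0 + 3.6) / 5 = 7.2800%
Mean R_m = (8.8 + 10.6 + 4.5 + 10.3 + 3.4) / 5 = 7.5200%
Σ(R_i − R̄_i)(R_m − R̄_m) = 61.8020  ⇒  Cov = 61.8020 / 4 = 15.4505
Σ(R_m − R̄_m)² = 44.9480  ⇒  Var(R_m) = 44.9480 / 4 = 11.2370
β = Cov / Var(R_m) = 15.4505 / 11.2370 = 1.3750
E(R) = R_f + β × MRP = 2.9% + 1.3750 × 6.9% = 12.39%

12.39%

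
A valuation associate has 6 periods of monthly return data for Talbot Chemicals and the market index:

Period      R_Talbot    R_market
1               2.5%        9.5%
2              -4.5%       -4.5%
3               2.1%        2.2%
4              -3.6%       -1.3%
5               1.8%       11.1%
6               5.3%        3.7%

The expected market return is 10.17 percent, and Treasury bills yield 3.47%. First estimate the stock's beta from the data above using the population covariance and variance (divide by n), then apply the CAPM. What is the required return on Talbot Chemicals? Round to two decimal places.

6.42%

Mean R_i = (2.5 − 4.5 + 2.1 − 3.6 + 1.8 + 5.3) / 6 = 0.6000%
Mean R_m = (9.5 − 4.5 + 2.2 − 1.3 + 11.1 + 3.7) / 6 = 3.4500%
Σ(R_i − R̄_i)(R_m − R̄_m) = 80.4700  ⇒  Cov = 80.4700 / 6 = 13.4117
Σ(R_m − R̄_m)² = 182.5150  ⇒  Var(R_m) = 182.5150 / 6 = 30.4192
β = Cov / Var(R_m) = 13.4117 / 30.4192 = 0.4409
MRP = 10.17% − 3.47% = 6.70%
E(R) = R_f + β × MRP = 3.47% + 0.4409 × 6.70% = 6.42%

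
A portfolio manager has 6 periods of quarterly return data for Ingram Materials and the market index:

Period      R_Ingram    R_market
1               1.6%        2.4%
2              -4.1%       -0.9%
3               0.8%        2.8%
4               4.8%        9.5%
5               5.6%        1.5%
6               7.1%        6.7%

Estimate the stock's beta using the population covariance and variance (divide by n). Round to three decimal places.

Mean R_i = (1.6 − 4.1 + 0.8 + 4.8 + 5.6 + 7.1) / 6 = 2.6333%
Mean R_m = (2.4 − 0.9 + 2.8 + 9.5 + 1.5 + 6.7) / 6 = 3.6667%
Σ(R_i − R̄_i)(R_m − R̄_m) = 53.4067  ⇒  Cov = 53.4067 / 6 = 8.9011
Σ(R_m − R̄_m)² = 71.1333  ⇒  Var(R_m) = 71.1333 / 6 = 11.8556
β = Cov / Var(R_m) = 8.9011 / 11.8556 = 0.7508

0.751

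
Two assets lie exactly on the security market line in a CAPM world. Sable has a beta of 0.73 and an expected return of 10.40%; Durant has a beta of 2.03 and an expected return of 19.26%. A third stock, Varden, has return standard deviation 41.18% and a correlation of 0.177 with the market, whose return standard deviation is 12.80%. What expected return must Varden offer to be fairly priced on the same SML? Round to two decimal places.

MRP = (19.26% − 10.40%) / (2.03 − 0.73) = 6.8154%
R_f = 10.40% − 0.73 × 6.8154% = 5.4248%
β_Varden = ρ·σ_i/σ_m = 0.177 × 41.18 / 12.80 = 0.5694
E(R_Varden) = R_f + β × MRP = 5.4248% + 0.5694 × 6.8154% = 9.31%

9.31%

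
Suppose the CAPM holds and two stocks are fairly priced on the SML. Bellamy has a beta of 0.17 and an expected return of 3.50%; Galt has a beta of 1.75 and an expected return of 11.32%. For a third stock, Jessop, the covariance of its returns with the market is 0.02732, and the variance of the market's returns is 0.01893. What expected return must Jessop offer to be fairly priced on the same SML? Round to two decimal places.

9.80%

MRP = (11.32% − 3.50%) / (1.75 − 0.17) = 4.9494%
R_f = 3.50% − 0.17 × 4.9494% = 2.6586%
β_Jessop = Cov / Var(R_m) = 0.02732 / 0.01893 = 1.4432
E(R_Jessop) = R_f + β × MRP = 2.6586% + 1.4432 × 4.9494% = 9.80%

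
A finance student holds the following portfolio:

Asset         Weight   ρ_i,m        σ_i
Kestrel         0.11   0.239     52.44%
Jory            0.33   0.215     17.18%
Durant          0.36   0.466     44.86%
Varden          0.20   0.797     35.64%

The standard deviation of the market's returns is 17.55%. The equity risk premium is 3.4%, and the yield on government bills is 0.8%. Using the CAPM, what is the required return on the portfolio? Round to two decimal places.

3.86%

β_Kestrel = 0.239 × 52.44% / 17.55% = 0.7141
β_Jory = 0.215 × 17.18% / 17.55% = 0.2105
β_Durant = 0.466 × 44.86% / 17.55% = 1.1912
β_Varden = 0.797 × 35.64% / 17.55% = 1.6185
β_P = Σ w_i β_i = 0.11×0.7141 + 0.33×0.2105 + 0.36×1.1912 + 0.20×1.6185 = 0.9005
E(R_P) = R_f + β_P × MRP = 0.8% + 0.9005 × 3.4% = 3.86%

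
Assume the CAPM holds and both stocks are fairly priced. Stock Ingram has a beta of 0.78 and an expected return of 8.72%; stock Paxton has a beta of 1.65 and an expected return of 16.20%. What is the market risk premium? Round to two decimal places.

Both satisfy E(R) = R_f + β·MRP, so the slope of the SML is
MRP = (16.20% − 8.72%) / (1.65 − 0.78) = 7.48% / 0.87 = 8.5977%

8.60%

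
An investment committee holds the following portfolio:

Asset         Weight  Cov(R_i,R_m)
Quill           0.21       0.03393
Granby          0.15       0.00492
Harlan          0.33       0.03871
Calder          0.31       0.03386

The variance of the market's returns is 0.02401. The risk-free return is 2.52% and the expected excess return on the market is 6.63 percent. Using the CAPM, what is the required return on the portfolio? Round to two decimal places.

β_Quill = 0.03393 / 0.02401 = 1.4132
β_Granby = 0.00492 / 0.02401 = 0.2049
β_Harlan = 0.03871 / 0.02401 = 1.6122
β_Calder = 0.03386 / 0.02401 = 1.4102
β_P = Σ w_i β_i = 0.21×1.4132 + 0.15×0.2049 + 0.33×1.6122 + 0.31×1.4102 = 1.2967
E(R_P) = R_f + β_P × MRP = 2.52% + 1.2967 × 6.63% = 11.12%

11.12%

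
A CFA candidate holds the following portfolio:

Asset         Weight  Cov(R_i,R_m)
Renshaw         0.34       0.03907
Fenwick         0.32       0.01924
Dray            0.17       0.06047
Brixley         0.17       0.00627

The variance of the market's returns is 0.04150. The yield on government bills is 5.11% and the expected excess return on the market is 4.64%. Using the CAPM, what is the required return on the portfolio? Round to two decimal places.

β_Renshaw = 0.03907 / 0.04150 = 0.9414
β_Fenwick = 0.01924 / 0.04150 = 0.4636
β_Dray = 0.06047 / 0.04150 = 1.4571
β_Brixley = 0.00627 / 0.04150 = 0.1511
β_P = Σ w_i β_i = 0.34×0.9414 + 0.32×0.4636 + 0.17×1.4571 + 0.17×0.1511 = 0.7418
E(R_P) = R_f + β_P × MRP = 5.11% + 0.7418 × 4.64% = 8.55%

8.55%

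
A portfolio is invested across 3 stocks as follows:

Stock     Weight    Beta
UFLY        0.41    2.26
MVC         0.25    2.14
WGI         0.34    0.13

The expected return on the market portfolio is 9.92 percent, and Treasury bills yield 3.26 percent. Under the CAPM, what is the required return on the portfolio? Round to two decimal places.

β_P = Σ w_i β_i = 0.41×2.26 + 0.25×2.14 + 0.34×0.13 = 1.5058
MRP = 9.92% − 3.26% = 6.66%
E(R_P) = R_f + β_P × MRP = 3.26% + 1.5058 × 6.66% = 13.29%

13.29%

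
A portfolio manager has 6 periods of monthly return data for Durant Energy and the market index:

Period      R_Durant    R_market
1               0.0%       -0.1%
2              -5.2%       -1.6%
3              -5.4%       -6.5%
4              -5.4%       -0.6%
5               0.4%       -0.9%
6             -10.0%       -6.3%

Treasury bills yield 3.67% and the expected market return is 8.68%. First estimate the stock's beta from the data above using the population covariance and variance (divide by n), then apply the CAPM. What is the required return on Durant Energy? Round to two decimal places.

Mean R_i = (0.0 − 5.2 − 5.4 − 5.4 + 0.4 − 10.0) / 6 = -4.2667%
Mean R_m = (-0.1 − 1.6 − 6.5 − 0.6 − 0.9 − 6.3) / 6 = -2.6667%
Σ(R_i − R̄_i)(R_m − R̄_m) = 41.0333  ⇒  Cov = 41.0333 / 6 = 6.8389
Σ(R_m − R̄_m)² = 43.0133  ⇒  Var(R_m) = 43.0133 / 6 = 7.1689
β = Cov / Var(R_m) = 6.8389 / 7.1689 = 0.9540
MRP = 8.68% − 3.67% = 5.01%
E(R) = R_f + β × MRP = 3.67% + 0.9540 × 5.01% = 8.45%

8.45%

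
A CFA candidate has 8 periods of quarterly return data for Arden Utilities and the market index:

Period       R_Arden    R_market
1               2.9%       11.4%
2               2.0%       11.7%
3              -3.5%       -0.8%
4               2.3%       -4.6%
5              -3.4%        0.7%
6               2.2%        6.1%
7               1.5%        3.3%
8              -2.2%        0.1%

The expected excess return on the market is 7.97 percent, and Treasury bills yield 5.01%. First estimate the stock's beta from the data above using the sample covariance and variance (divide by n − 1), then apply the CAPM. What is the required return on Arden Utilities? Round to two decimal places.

Mean R_i = (2.9 + 2.0 − 3.5 + 2.3 − 3.4 + 2.2 + 1.5 − 2.2) / 8 = 0.2250%
Mean R_m = (11.4 + 11.7 − 0.8 − 4.6 + 0.7 + 6.1 + 3.3 + 0.1) / 8 = 3.4875%
Σ(R_i − R̄_i)(R_m − R̄_m) = 58.1725  ⇒  Cov = 58.1725 / 7 = 8.3104
Σ(R_m − R̄_m)² = 239.9488  ⇒  Var(R_m) = 239.9488 / 7 = 34.2784
β = Cov / Var(R_m) = 8.3104 / 34.2784 = 0.2424
E(R) = R_f + β × MRP = 5.01% + 0.2424 × 7.97% = 6.94%

6.94%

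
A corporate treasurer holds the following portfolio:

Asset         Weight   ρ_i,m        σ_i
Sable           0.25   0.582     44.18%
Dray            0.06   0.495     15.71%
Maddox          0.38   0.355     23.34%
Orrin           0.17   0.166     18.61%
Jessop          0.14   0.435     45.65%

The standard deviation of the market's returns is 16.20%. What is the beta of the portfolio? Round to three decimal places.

β_Sable = 0.582 × 44.18% / 16.20% = 1.5872
β_Dray = 0.495 × 15.71% / 16.20% = 0.4800
β_Maddox = 0.355 × 23.34% / 16.20% = 0.5115
β_Orrin = 0.166 × 18.61% / 16.20% = 0.1907
β_Jessop = 0.435 × 45.65% / 16.20% = 1.2258
β_P = Σ w_i β_i = 0.25×1.5872 + 0.06×0.4800 + 0.38×0.5115 + 0.17×0.1907 + 0.14×1.2258 = 0.8240

0.824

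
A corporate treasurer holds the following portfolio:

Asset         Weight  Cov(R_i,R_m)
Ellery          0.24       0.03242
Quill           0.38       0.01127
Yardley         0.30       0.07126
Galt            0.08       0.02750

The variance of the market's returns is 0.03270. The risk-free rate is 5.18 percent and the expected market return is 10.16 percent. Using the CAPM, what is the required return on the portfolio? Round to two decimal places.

10.61%

β_Ellery = 0.03242 / 0.03270 = 0.9914
β_Quill = 0.01127 / 0.03270 = 0.3446
β_Yardley = 0.07126 / 0.03270 = 2.1792
β_Galt = 0.02750 / 0.03270 = 0.8410
β_P = Σ w_i β_i = 0.24×0.9914 + 0.38×0.3446 + 0.30×2.1792 + 0.08×0.8410 = 1.0899
MRP = 10.16% − 5.18% = 4.98%
E(R_P) = R_f + β_P × MRP = 5.18% + 1.0899 × 4.98% = 10.61%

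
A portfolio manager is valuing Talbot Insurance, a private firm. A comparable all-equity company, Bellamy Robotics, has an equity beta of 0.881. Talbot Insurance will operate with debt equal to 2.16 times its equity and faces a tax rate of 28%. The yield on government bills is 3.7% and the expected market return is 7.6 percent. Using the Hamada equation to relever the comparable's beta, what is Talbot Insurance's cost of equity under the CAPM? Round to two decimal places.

12.48%

β_L = β_U × [1 + (1 − t)(D/E)] = 0.881 × [1 + (1 − 0.28) × 2.16]
    = 0.881 × [1 + 0.72 × 2.16] = 0.881 × 2.5552 = 2.2511
MRP = 7.6% − 3.7% = 3.90%
E(R) = R_f + β_L × MRP = 3.7% + 2.2511 × 3.9% = 12.48%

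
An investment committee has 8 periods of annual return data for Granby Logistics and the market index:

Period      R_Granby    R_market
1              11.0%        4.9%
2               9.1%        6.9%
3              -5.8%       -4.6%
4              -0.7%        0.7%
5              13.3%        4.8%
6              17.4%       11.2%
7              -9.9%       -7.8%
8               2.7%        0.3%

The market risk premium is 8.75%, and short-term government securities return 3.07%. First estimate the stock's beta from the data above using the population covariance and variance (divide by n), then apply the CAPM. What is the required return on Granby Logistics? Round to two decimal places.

16.19%

Mean R_i = (11.0 + 9.1 − 5.8 − 0.7 + 13.3 + 17.4 − 9.9 + 2.7) / 8 = 4.6375%
Mean R_m = (4.9 + 6.9 − 4.6 + 0.7 + 4.8 + 11.2 − 7.8 + 0.3) / 8 = 2.0500%
Σ(R_i − R̄_i)(R_m − R̄_m) = 403.5750  ⇒  Cov = 403.5750 / 8 = 50.4469
Σ(R_m − R̄_m)² = 269.0600  ⇒  Var(R_m) = 269.0600 / 8 = 33.6325
β = Cov / Var(R_m) = 50.4469 / 33.6325 = 1.4999
E(R) = R_f + β × MRP = 3.07% + 1.4999 × 8.75% = 16.19%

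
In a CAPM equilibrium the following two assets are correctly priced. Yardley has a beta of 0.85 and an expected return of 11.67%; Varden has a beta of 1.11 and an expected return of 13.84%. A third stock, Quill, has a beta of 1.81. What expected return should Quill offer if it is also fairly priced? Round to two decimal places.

19.68%

MRP (SML slope) = (13.84% − 11.67%) / (1.11 − 0.85) = 2.17% / 0.26 = 8.3462%
R_f (intercept) = 11.67% − 0.85 × 8.3462% = 4.5757%
E(R_Quill) = R_f + β × MRP = 4.5757% + 1.81 × 8.3462% = 19.68%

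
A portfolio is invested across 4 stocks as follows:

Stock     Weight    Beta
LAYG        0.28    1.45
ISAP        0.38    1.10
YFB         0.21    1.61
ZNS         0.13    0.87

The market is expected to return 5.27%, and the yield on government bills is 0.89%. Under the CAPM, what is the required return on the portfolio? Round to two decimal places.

6.48%

β_P = Σ w_i β_i = 0.28×1.45 + 0.38×1.10 + 0.21×1.61 + 0.13×0.87 = 1.2752
MRP = 5.27% − 0.89% = 4.38%
E(R_P) = R_f + β_P × MRP = 0.89% + 1.2752 × 4.38% = 6.48%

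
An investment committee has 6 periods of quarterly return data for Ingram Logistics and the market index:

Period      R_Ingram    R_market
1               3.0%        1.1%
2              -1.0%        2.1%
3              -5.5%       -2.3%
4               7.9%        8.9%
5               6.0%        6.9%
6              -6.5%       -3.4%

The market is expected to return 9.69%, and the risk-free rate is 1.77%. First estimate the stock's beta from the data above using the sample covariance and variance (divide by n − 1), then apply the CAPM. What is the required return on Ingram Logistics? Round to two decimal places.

10.96%

Mean R_i = (3.0 − 1.0 − 5.5 + 7.9 + 6.0 − 6.5) / 6 = 0.6500%
Mean R_m = (1.1 + 2.1 − 2.3 + 8.9 + 6.9 − 3.4) / 6 = 2.2167%
Σ(R_i − R̄_i)(R_m − R̄_m) = 139.0150  ⇒  Cov = 139.0150 / 5 = 27.8030
Σ(R_m − R̄_m)² = 119.8083  ⇒  Var(R_m) = 119.8083 / 5 = 23.9617
β = Cov / Var(R_m) = 27.8030 / 23.9617 = 1.1603
MRP = 9.69% − 1.77% = 7.92%
E(R) = R_f + β × MRP = 1.77% + 1.1603 × 7.92% = 10.96%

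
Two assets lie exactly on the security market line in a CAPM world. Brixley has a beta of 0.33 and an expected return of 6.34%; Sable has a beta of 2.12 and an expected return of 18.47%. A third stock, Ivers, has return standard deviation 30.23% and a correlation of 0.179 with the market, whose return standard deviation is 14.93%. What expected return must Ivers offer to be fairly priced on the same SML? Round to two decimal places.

6.56%

MRP = (18.47% − 6.34%) / (2.12 − 0.33) = 6.7765%
R_f = 6.34% − 0.33 × 6.7765% = 4.1038%
β_Ivers = ρ·σ_i/σ_m = 0.179 × 30.23 / 14.93 = 0.3624
E(R_Ivers) = R_f + β × MRP = 4.1038% + 0.3624 × 6.7765% = 6.56%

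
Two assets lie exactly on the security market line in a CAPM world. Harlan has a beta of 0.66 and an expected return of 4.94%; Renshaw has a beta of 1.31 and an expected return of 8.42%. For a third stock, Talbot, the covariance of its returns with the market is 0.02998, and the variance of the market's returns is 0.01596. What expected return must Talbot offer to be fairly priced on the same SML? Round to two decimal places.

11.46%

MRP = (8.42% − 4.94%) / (1.31 − 0.66) = 5.3538%
R_f = 4.94% − 0.66 × 5.3538% = 1.4065%
β_Talbot = Cov / Var(R_m) = 0.02998 / 0.01596 = 1.8784
E(R_Talbot) = R_f + β × MRP = 1.4065% + 1.8784 × 5.3538% = 11.46%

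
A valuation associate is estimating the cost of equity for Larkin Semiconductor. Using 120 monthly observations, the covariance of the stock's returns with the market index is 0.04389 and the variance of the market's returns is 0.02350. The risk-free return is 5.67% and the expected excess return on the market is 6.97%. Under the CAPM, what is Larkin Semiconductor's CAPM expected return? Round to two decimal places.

β = Cov(R_i, R_m) / Var(R_m) = 0.04389 / 0.02350 = 1.8677
E(R) = R_f + β × MRP = 5.67% + 1.8677 × 6.97% = 18.69%

18.69%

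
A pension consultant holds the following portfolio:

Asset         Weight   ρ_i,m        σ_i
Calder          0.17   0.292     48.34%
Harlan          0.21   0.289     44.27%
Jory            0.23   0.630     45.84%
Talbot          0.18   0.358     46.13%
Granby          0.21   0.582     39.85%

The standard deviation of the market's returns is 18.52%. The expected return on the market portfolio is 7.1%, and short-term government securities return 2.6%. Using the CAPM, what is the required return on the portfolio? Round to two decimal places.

7.36%

β_Calder = 0.292 × 48.34% / 18.52% = 0.7622
β_Harlan = 0.289 × 44.27% / 18.52% = 0.6908
β_Jory = 0.630 × 45.84% / 18.52% = 1.5594
β_Talbot = 0.358 × 46.13% / 18.52% = 0.8917
β_Granby = 0.582 × 39.85% / 18.52% = 1.2523
β_P = Σ w_i β_i = 0.17×0.7622 + 0.21×0.6908 + 0.23×1.5594 + 0.18×0.8917 + 0.21×1.2523 = 1.0568
MRP = 7.1% − 2.6% = 4.50%
E(R_P) = R_f + β_P × MRP = 2.6% + 1.0568 × 4.5% = 7.36%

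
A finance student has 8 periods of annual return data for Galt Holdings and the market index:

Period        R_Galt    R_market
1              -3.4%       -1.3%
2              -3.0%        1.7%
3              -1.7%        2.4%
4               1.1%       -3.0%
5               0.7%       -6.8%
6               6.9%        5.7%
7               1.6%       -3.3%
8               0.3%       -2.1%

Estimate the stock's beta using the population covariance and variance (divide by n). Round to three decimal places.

0.211

Mean R_i = (-3.4 − 3.0 − 1.7 + 1.1 + 0.7 + 6.9 + 1.6 + 0.3) / 8 = 0.3125%
Mean R_m = (-1.3 + 1.7 + 2.4 − 3.0 − 6.8 + 5.7 − 3.3 − 2.1) / 8 = -0.8375%
Σ(R_i − R̄_i)(R_m − R̄_m) = 22.6938  ⇒  Cov = 22.6938 / 8 = 2.8367
Σ(R_m − R̄_m)² = 107.7588  ⇒  Var(R_m) = 107.7588 / 8 = 13.4699
β = Cov / Var(R_m) = 2.8367 / 13.4699 = 0.2106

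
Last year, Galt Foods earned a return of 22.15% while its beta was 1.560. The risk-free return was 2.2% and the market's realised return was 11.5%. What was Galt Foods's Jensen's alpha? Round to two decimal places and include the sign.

+5.44%

Market excess return = 11.5% − 2.2% = 9.30%
CAPM benchmark = R_f + β(R_m − R_f) = 2.2% + 1.560 × 9.3% = 16.7080%
α = actual − benchmark = 22.15% − 16.7080% = +5.44%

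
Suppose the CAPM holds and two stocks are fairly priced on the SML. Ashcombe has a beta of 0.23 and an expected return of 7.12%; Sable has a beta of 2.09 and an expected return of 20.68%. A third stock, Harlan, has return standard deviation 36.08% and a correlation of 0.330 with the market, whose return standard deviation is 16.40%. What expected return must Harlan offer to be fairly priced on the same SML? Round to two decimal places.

10.74%

MRP = (20.68% − 7.12%) / (2.09 − 0.23) = 7.2903%
R_f = 7.12% − 0.23 × 7.2903% = 5.4432%
β_Harlan = ρ·σ_i/σ_m = 0.330 × 36.08 / 16.40 = 0.7260
E(R_Harlan) = R_f + β × MRP = 5.4432% + 0.7260 × 7.2903% = 10.74%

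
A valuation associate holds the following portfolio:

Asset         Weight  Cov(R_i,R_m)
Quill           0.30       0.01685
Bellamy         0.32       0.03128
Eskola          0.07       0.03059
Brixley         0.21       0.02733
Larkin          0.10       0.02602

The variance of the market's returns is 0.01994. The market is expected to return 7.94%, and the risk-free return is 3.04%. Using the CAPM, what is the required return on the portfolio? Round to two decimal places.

9.32%

β_Quill = 0.01685 / 0.01994 = 0.8450
β_Bellamy = 0.03128 / 0.01994 = 1.5687
β_Eskola = 0.03059 / 0.01994 = 1.5341
β_Brixley = 0.02733 / 0.01994 = 1.3706
β_Larkin = 0.02602 / 0.01994 = 1.3049
β_P = Σ w_i β_i = 0.30×0.8450 + 0.32×1.5687 + 0.07×1.5341 + 0.21×1.3706 + 0.10×1.3049 = 1.2812
MRP = 7.94% − 3.04% = 4.90%
E(R_P) = R_f + β_P × MRP = 3.04% + 1.2812 × 4.90% = 9.32%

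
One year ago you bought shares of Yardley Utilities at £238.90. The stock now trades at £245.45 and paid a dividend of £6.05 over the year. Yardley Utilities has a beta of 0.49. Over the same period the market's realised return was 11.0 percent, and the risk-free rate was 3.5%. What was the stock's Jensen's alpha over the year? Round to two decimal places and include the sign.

-1.90%

Realised HPR = (P1 + D1 − P0) / P0 = (245.45 + 6.05 − 238.90) / 238.90 = 12.60 / 238.90 = 5.2742%
MRP = 11.0% − 3.5% = 7.50%
CAPM required = R_f + β·MRP = 3.5% + 0.49 × 7.5% = 7.1750%
α = realised − required = 5.2742% − 7.1750% = -1.90%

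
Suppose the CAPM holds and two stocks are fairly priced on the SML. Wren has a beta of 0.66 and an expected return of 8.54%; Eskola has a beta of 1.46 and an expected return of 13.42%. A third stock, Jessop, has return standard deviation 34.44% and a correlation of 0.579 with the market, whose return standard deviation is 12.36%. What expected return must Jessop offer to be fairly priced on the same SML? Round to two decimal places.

MRP = (13.42% − 8.54%) / (1.46 − 0.66) = 6.1000%
R_f = 8.54% − 0.66 × 6.1000% = 4.5140%
β_Jessop = ρ·σ_i/σ_m = 0.579 × 34.44 / 12.36 = 1.6133
E(R_Jessop) = R_f + β × MRP = 4.5140% + 1.6133 × 6.1000% = 14.36%

14.36%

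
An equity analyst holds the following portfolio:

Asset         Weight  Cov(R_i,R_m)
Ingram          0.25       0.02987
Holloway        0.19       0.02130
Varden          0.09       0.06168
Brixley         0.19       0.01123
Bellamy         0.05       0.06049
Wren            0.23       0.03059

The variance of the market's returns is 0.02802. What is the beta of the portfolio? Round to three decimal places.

β_Ingram = 0.02987 / 0.02802 = 1.0660
β_Holloway = 0.02130 / 0.02802 = 0.7602
β_Varden = 0.06168 / 0.02802 = 2.2013
β_Brixley = 0.01123 / 0.02802 = 0.4008
β_Bellamy = 0.06049 / 0.02802 = 2.1588
β_Wren = 0.03059 / 0.02802 = 1.0917
β_P = Σ w_i β_i = 0.25×1.0660 + 0.19×0.7602 + 0.09×2.2013 + 0.19×0.4008 + 0.05×2.1588 + 0.23×1.0917 = 1.0442

1.044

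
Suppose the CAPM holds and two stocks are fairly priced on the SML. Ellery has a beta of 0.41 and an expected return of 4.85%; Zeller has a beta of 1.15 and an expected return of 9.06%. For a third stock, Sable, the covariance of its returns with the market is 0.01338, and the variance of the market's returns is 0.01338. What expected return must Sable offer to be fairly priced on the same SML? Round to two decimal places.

8.21%

MRP = (9.06% − 4.85%) / (1.15 − 0.41) = 5.6892%
R_f = 4.85% − 0.41 × 5.6892% = 2.5174%
β_Sable = Cov / Var(R_m) = 0.01338 / 0.01338 = 1.0000
E(R_Sable) = R_f + β × MRP = 2.5174% + 1.0000 × 5.6892% = 8.21%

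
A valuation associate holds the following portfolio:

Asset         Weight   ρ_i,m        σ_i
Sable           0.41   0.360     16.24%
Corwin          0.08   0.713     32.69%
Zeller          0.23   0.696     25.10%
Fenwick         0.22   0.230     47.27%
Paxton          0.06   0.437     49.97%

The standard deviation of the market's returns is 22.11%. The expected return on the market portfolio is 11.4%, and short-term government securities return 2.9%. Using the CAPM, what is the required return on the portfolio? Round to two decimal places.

β_Sable = 0.360 × 16.24% / 22.11% = 0.2644
β_Corwin = 0.713 × 32.69% / 22.11% = 1.0542
β_Zeller = 0.696 × 25.10% / 22.11% = 0.7901
β_Fenwick = 0.230 × 47.27% / 22.11% = 0.4917
β_Paxton = 0.437 × 49.97% / 22.11% = 0.9876
β_P = Σ w_i β_i = 0.41×0.2644 + 0.08×1.0542 + 0.23×0.7901 + 0.22×0.4917 + 0.06×0.9876 = 0.5419
MRP = 11.4% − 2.9% = 8.50%
E(R_P) = R_f + β_P × MRP = 2.9% + 0.5419 × 8.5% = 7.51%

7.51%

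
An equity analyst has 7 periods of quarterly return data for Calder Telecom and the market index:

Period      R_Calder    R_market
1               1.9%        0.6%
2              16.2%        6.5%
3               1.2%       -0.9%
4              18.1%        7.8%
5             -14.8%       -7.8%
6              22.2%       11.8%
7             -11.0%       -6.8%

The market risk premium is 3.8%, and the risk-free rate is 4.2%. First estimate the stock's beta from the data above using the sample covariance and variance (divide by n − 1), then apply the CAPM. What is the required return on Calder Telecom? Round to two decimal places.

Mean R_i = (1.9 + 16.2 + 1.2 + 18.1 − 14.8 + 22.2 − 11.0) / 7 = 4.8286%
Mean R_m = (0.6 + 6.5 − 0.9 + 7.8 − 7.8 + 11.8 − 6.8) / 7 = 1.6000%
Σ(R_i − R̄_i)(R_m − R̄_m) = 644.6600  ⇒  Cov = 644.6600 / 6 = 107.4433
Σ(R_m − R̄_m)² = 332.6600  ⇒  Var(R_m) = 332.6600 / 6 = 55.4433
β = Cov / Var(R_m) = 107.4433 / 55.4433 = 1.9379
E(R) = R_f + β × MRP = 4.2% + 1.9379 × 3.8% = 11.56%

11.56%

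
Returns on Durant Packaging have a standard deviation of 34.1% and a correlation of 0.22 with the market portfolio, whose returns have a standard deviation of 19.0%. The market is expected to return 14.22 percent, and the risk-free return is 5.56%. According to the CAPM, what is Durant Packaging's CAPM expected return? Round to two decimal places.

8.98%

β = ρ × σ_i / σ_m = 0.22 × 34.1% / 19.0% = 0.3948
MRP = 14.22% − 5.56% = 8.66%
E(R) = 5.56% + 0.3948 × 8.66% = 8.98%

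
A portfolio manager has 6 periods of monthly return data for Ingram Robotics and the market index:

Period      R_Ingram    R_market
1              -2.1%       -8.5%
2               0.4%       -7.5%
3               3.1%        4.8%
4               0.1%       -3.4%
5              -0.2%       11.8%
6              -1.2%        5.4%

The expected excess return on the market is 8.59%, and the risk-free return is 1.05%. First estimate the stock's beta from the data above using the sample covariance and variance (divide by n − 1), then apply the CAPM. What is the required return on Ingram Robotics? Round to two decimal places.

Mean R_i = (-2.1 + 0.4 + 3.1 + 0.1 − 0.2 − 1.2) / 6 = 0.0167%
Mean R_m = (-8.5 − 7.5 + 4.8 − 3.4 + 11.8 + 5.4) / 6 = 0.4333%
Σ(R_i − R̄_i)(R_m − R̄_m) = 20.5067  ⇒  Cov = 20.5067 / 5 = 4.1013
Σ(R_m − R̄_m)² = 330.3733  ⇒  Var(R_m) = 330.3733 / 5 = 66.0747
β = Cov / Var(R_m) = 4.1013 / 66.0747 = 0.0621
E(R) = R_f + β × MRP = 1.05% + 0.0621 × 8.59% = 1.58%

1.58%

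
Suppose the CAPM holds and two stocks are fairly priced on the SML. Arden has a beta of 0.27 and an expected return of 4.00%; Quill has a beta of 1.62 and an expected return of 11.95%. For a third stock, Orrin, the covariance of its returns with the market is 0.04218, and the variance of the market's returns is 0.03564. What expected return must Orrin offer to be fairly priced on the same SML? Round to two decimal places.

9.38%

MRP = (11.95% − 4.00%) / (1.62 − 0.27) = 5.8889%
R_f = 4.00% − 0.27 × 5.8889% = 2.4100%
β_Orrin = Cov / Var(R_m) = 0.04218 / 0.03564 = 1.1835
E(R_Orrin) = R_f + β × MRP = 2.4100% + 1.1835 × 5.8889% = 9.38%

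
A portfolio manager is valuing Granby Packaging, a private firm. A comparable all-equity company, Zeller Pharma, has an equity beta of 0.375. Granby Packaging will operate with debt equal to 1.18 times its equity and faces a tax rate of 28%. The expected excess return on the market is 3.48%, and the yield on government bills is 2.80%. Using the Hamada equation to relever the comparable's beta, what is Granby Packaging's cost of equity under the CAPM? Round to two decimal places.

β_L = β_U × [1 + (1 − t)(D/E)] = 0.375 × [1 + (1 − 0.28) × 1.18]
    = 0.375 × [1 + 0.72 × 1.18] = 0.375 × 1.8496 = 0.6936
E(R) = R_f + β_L × MRP = 2.80% + 0.6936 × 3.48% = 5.21%

5.21%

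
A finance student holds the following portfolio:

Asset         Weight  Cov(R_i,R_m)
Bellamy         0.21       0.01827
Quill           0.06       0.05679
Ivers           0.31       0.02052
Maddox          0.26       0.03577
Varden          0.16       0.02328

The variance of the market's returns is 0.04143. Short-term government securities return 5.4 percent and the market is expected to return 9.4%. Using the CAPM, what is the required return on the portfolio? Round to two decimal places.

7.97%

β_Bellamy = 0.01827 / 0.04143 = 0.4410
β_Quill = 0.05679 / 0.04143 = 1.3707
β_Ivers = 0.02052 / 0.04143 = 0.4953
β_Maddox = 0.03577 / 0.04143 = 0.8634
β_Varden = 0.02328 / 0.04143 = 0.5619
β_P = Σ w_i β_i = 0.21×0.4410 + 0.06×1.3707 + 0.31×0.4953 + 0.26×0.8634 + 0.16×0.5619 = 0.6428
MRP = 9.4% − 5.4% = 4.00%
E(R_P) = R_f + β_P × MRP = 5.4% + 0.6428 × 4.0% = 7.97%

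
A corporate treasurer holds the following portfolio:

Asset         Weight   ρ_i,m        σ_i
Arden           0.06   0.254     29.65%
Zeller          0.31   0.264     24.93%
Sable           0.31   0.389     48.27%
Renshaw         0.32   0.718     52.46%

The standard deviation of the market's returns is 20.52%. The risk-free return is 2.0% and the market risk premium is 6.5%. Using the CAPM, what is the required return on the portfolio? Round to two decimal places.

8.45%

β_Arden = 0.254 × 29.65% / 20.52% = 0.3670
β_Zeller = 0.264 × 24.93% / 20.52% = 0.3207
β_Sable = 0.389 × 48.27% / 20.52% = 0.9151
β_Renshaw = 0.718 × 52.46% / 20.52% = 1.8356
β_P = Σ w_i β_i = 0.06×0.3670 + 0.31×0.3207 + 0.31×0.9151 + 0.32×1.8356 = 0.9925
E(R_P) = R_f + β_P × MRP = 2.0% + 0.9925 × 6.5% = 8.45%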